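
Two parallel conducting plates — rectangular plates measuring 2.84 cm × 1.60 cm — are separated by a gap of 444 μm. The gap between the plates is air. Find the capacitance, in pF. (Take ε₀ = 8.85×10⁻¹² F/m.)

9.06 pF

A = 2.84 × 1.60 cm² = 4.54×10⁻⁴ m².
C = ε₀A/d = 8.85×10⁻¹² × 4.54×10⁻⁴ / 4.44×10⁻⁴ = 9.06×10⁻¹² F.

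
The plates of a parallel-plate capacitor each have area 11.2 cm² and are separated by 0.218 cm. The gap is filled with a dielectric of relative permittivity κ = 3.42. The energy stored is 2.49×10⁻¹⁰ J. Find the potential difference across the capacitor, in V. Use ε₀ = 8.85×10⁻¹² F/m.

V ≈ 5.66 V

A = 11.2 cm² = 1.12×10⁻³ m².
C = κε₀A/d = 3.42 × 8.85×10⁻¹² × 1.12×10⁻³ / 2.18×10⁻³ = 1.56×10⁻¹¹ F.
V = √(2U/C) = √(2 × 2.49×10⁻¹⁰ / 1.56×10⁻¹¹) = 5.66 V.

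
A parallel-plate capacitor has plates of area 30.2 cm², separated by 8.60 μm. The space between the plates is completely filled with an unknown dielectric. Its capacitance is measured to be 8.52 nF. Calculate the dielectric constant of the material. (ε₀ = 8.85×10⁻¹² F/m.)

κ ≈ 2.74

A = 30.2 cm² = 3.02×10⁻³ m².
κ = Cd/(ε₀A) = 8.52×10⁻⁹ × 8.60×10⁻⁶ / (8.85×10⁻¹² × 3.02×10⁻³) = 2.74.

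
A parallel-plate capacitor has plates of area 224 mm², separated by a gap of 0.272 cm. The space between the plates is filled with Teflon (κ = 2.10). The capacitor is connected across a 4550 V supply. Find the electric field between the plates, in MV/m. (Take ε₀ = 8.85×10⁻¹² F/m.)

E = V/d = 4550 / 2.72×10⁻³ = 1.67×10⁶ V/m.

1.67 MV/m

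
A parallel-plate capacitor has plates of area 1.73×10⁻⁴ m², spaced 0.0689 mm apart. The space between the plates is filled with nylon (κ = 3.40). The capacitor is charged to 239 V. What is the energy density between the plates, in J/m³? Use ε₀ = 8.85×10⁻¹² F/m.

E = V/d = 239 / 6.89×10⁻⁵ = 3.47×10⁶ V/m.
u = ½κε₀E² = ½ × 3.40 × 8.85×10⁻¹² × (3.47×10⁶)² = 1.81×10² J/m³.

u ≈ 181 J/m³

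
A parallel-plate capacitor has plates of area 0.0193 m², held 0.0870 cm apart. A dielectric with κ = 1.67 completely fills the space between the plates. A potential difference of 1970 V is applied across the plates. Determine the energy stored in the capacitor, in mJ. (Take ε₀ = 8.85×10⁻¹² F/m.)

C = κε₀A/d = 1.67 × 8.85×10⁻¹² × 1.93×10⁻² / 8.70×10⁻⁴ = 3.28×10⁻¹⁰ F.
U = ½CV² = ½ × 3.28×10⁻¹⁰ × (1970)² = 6.36×10⁻⁴ J.

0.636 mJ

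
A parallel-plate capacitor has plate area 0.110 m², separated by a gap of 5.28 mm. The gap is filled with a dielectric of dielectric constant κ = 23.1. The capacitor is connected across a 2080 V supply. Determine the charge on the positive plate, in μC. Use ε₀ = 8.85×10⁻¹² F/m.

C = κε₀A/d = 23.1 × 8.85×10⁻¹² × 0.110 / 5.28×10⁻³ = 4.26×10⁻⁹ F.
Q = CV = 4.26×10⁻⁹ × 2080 = 8.86×10⁻⁶ C.

8.86 μC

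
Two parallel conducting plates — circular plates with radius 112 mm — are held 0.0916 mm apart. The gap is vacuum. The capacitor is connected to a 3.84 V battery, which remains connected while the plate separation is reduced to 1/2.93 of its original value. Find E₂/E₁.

2.93

Battery connected ⇒ V is held fixed.
E = V/d, so E₂/E₁ = d₁/d₂ = 2.93.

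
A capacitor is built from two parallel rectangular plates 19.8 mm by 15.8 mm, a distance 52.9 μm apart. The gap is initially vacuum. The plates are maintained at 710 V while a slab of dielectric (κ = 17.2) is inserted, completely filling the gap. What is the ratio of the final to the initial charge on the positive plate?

Battery connected ⇒ V is held fixed.
C₂ = 17.2 C₁ and Q = CV, so Q₂/Q₁ = C₂/C₁ = 17.2.

Q₂/Q₁ ≈ 17.2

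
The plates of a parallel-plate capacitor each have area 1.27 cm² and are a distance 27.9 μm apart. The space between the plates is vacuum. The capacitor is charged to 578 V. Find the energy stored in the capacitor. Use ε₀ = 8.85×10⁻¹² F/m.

U ≈ 6.73 μJ

A = 1.27 cm² = 1.27×10⁻⁴ m².
C = ε₀A/d = 8.85×10⁻¹² × 1.27×10⁻⁴ / 2.79×10⁻⁵ = 4.03×10⁻¹¹ F.
U = ½CV² = ½ × 4.03×10⁻¹¹ × (578)² = 6.73×10⁻⁶ J.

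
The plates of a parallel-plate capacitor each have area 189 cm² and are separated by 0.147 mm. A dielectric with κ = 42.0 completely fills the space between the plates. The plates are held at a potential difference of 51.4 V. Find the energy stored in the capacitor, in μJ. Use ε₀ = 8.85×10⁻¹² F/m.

A = 189 cm² = 1.89×10⁻² m².
C = κε₀A/d = 42.0 × 8.85×10⁻¹² × 1.89×10⁻² / 1.47×10⁻⁴ = 4.78×10⁻⁸ F.
U = ½CV² = ½ × 4.78×10⁻⁸ × (51.4)² = 6.31×10⁻⁵ J.

U ≈ 63.1 μJ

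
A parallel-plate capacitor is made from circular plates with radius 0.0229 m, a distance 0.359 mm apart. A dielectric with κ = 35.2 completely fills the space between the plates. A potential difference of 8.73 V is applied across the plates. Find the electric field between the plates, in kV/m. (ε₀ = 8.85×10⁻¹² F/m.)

24.3 kV/m

E = V/d = 8.73 / 3.59×10⁻⁴ = 2.43×10⁴ V/m.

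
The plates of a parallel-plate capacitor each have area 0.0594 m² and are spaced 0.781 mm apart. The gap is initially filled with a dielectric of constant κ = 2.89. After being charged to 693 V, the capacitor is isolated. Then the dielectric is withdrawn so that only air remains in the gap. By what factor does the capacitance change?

C = κε₀A/d scales with κ, so C₂/C₁ = 1/κ = 1/2.89 = 0.346.

C₂/C₁ ≈ 0.346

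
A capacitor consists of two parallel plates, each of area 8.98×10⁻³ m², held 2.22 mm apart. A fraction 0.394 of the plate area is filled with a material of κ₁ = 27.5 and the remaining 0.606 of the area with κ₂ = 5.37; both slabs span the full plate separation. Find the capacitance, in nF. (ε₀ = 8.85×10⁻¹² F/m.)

0.504 nF

Side-by-side slabs ⇒ two capacitors in parallel, each spanning the full gap.
C₁ = κ₁ε₀A₁/d = 27.5 × 8.85×10⁻¹² × 3.54×10⁻³ / 2.22×10⁻³ = 3.88×10⁻¹⁰ F.
C₂ = κ₂ε₀A₂/d = 5.37 × 8.85×10⁻¹² × 5.44×10⁻³ / 2.22×10⁻³ = 1.16×10⁻¹⁰ F.
C = C₁ + C₂ = 5.04×10⁻¹⁰ F.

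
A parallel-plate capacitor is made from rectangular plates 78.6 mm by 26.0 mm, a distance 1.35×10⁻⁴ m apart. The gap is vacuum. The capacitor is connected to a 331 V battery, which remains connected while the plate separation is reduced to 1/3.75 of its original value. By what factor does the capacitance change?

C = ε₀A/d scales as 1/d, so C₂/C₁ = d₁/d₂ = 3.75.

3.75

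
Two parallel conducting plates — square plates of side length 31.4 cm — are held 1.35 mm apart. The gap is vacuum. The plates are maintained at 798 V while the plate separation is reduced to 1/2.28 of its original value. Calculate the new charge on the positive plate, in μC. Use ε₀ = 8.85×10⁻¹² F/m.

A = (31.4 cm)² = 9.86×10⁻² m².
Initially C₁ = ε₀A/d = 8.85×10⁻¹² × 9.86×10⁻² / 1.35×10⁻³ = 6.46×10⁻¹⁰ F.
Q₁ = 5.16×10⁻⁷ C.
Battery connected ⇒ V is held fixed. C₂ = 2.28 C₁ and Q = CV, so Q₂/Q₁ = C₂/C₁ = 2.28.
Q₂ = 2.28 × 5.16×10⁻⁷ = 1.18×10⁻⁶ C.

1.18 μC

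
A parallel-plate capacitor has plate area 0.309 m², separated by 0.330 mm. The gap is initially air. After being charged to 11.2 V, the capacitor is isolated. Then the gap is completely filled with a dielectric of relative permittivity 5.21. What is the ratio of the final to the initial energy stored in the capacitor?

0.192

Isolated ⇒ Q is held fixed.
C₂ = 5.21 C₁ and U = Q²/(2C), so U₂/U₁ = C₁/C₂ = 0.192.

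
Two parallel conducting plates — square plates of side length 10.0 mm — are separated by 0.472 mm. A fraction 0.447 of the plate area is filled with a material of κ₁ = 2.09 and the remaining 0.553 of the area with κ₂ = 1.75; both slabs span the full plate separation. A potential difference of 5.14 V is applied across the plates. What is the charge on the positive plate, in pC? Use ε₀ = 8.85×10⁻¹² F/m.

Q ≈ 18.3 pC

A = (10.0 mm)² = 1.00×10⁻⁴ m².
Side-by-side slabs ⇒ two capacitors in parallel, each spanning the full gap.
C₁ = κ₁ε₀A₁/d = 2.09 × 8.85×10⁻¹² × 4.47×10⁻⁵ / 4.72×10⁻⁴ = 1.75×10⁻¹² F.
C₂ = κ₂ε₀A₂/d = 1.75 × 8.85×10⁻¹² × 5.53×10⁻⁵ / 4.72×10⁻⁴ = 1.81×10⁻¹² F.
C = C₁ + C₂ = 3.57×10⁻¹² F.
Q = CV = 3.57×10⁻¹² × 5.14 = 1.83×10⁻¹¹ C.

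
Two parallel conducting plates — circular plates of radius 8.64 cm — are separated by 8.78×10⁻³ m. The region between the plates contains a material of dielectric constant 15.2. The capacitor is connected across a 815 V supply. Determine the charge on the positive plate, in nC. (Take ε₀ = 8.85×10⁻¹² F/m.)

Q ≈ 293 nC

A = π(8.64 cm)² = 2.35×10⁻² m².
C = κε₀A/d = 15.2 × 8.85×10⁻¹² × 2.35×10⁻² / 8.78×10⁻³ = 3.59×10⁻¹⁰ F.
Q = CV = 3.59×10⁻¹⁰ × 815 = 2.93×10⁻⁷ C.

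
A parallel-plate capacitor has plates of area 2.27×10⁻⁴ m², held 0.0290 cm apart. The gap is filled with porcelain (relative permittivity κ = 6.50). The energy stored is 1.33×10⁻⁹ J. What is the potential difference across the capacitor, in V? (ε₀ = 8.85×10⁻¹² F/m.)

C = κε₀A/d = 6.50 × 8.85×10⁻¹² × 2.27×10⁻⁴ / 2.90×10⁻⁴ = 4.50×10⁻¹¹ F.
V = √(2U/C) = √(2 × 1.33×10⁻⁹ / 4.50×10⁻¹¹) = 7.69 V.

V ≈ 7.69 V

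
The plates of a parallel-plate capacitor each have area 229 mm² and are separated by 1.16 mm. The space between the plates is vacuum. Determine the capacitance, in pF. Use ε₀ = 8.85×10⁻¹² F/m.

1.75 pF

A = 229 mm² = 2.29×10⁻⁴ m².
C = ε₀A/d = 8.85×10⁻¹² × 2.29×10⁻⁴ / 1.16×10⁻³ = 1.75×10⁻¹² F.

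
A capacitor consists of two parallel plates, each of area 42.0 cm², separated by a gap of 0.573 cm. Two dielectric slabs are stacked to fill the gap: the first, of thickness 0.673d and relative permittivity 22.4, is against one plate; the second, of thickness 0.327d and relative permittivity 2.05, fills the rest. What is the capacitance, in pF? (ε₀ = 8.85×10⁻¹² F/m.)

C ≈ 34.2 pF

A = 42.0 cm² = 4.20×10⁻³ m².
Stacked slabs ⇒ two capacitors in series, each with the full plate area.
C₁ = κ₁ε₀A/d₁ = 22.4 × 8.85×10⁻¹² × 4.20×10⁻³ / 3.86×10⁻³ = 2.16×10⁻¹⁰ F.
C₂ = κ₂ε₀A/d₂ = 2.05 × 8.85×10⁻¹² × 4.20×10⁻³ / 1.87×10⁻³ = 4.07×10⁻¹¹ F.
C = (1/C₁ + 1/C₂)⁻¹ = 3.42×10⁻¹¹ F.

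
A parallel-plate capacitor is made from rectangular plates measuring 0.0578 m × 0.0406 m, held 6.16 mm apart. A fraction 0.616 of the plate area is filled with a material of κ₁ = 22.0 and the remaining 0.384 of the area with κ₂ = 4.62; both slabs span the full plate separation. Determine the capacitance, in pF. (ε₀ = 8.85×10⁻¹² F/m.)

51.7 pF

A = 0.0578 × 0.0406 m² = 2.35×10⁻³ m².
Side-by-side slabs ⇒ two capacitors in parallel, each spanning the full gap.
C₁ = κ₁ε₀A₁/d = 22.0 × 8.85×10⁻¹² × 1.45×10⁻³ / 6.16×10⁻³ = 4.57×10⁻¹¹ F.
C₂ = κ₂ε₀A₂/d = 4.62 × 8.85×10⁻¹² × 9.01×10⁻⁴ / 6.16×10⁻³ = 5.98×10⁻¹² F.
C = C₁ + C₂ = 5.17×10⁻¹¹ F.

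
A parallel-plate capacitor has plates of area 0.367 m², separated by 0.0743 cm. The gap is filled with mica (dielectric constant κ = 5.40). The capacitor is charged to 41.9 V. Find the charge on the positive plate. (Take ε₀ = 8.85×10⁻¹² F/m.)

Q ≈ 0.989 μC

C = κε₀A/d = 5.40 × 8.85×10⁻¹² × 0.367 / 7.43×10⁻⁴ = 2.36×10⁻⁸ F.
Q = CV = 2.36×10⁻⁸ × 41.9 = 9.89×10⁻⁷ C.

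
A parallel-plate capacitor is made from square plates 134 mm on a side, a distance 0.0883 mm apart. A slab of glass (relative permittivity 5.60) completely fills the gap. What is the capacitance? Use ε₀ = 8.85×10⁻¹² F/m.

A = (134 mm)² = 1.80×10⁻² m².
C = κε₀A/d = 5.60 × 8.85×10⁻¹² × 1.80×10⁻² / 8.83×10⁻⁵ = 1.01×10⁻⁸ F.

10.1 nF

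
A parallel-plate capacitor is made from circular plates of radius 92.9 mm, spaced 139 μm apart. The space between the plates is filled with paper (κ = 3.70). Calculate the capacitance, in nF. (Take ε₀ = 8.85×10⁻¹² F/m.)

A = π(92.9 mm)² = 2.71×10⁻² m².
C = κε₀A/d = 3.70 × 8.85×10⁻¹² × 2.71×10⁻² / 1.39×10⁻⁴ = 6.39×10⁻⁹ F.

C ≈ 6.39 nF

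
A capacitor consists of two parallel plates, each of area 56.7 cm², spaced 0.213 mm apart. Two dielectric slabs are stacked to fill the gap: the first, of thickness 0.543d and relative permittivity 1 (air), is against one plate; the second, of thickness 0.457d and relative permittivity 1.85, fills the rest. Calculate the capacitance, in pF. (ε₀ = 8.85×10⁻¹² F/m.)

C ≈ 298 pF

A = 56.7 cm² = 5.67×10⁻³ m².
Stacked slabs ⇒ two capacitors in series, each with the full plate area.
C₁ = κ₁ε₀A/d₁ = 1.00 × 8.85×10⁻¹² × 5.67×10⁻³ / 1.16×10⁻⁴ = 4.34×10⁻¹⁰ F.
C₂ = κ₂ε₀A/d₂ = 1.85 × 8.85×10⁻¹² × 5.67×10⁻³ / 9.73×10⁻⁵ = 9.54×10⁻¹⁰ F.
C = (1/C₁ + 1/C₂)⁻¹ = 2.98×10⁻¹⁰ F.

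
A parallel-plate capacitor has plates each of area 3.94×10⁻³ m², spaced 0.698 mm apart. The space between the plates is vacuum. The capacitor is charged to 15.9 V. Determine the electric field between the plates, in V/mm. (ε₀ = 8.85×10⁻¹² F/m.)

E ≈ 22.8 V/mm

E = V/d = 15.9 / 6.98×10⁻⁴ = 2.28×10⁴ V/m.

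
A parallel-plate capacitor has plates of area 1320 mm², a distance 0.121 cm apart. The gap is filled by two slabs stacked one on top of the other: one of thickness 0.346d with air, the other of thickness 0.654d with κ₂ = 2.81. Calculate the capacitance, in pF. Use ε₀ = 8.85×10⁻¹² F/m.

C ≈ 16.7 pF

A = 1320 mm² = 1.32×10⁻³ m².
Stacked slabs ⇒ two capacitors in series, each with the full plate area.
C₁ = κ₁ε₀A/d₁ = 1.00 × 8.85×10⁻¹² × 1.32×10⁻³ / 4.19×10⁻⁴ = 2.79×10⁻¹¹ F.
C₂ = κ₂ε₀A/d₂ = 2.81 × 8.85×10⁻¹² × 1.32×10⁻³ / 7.91×10⁻⁴ = 4.15×10⁻¹¹ F.
C = (1/C₁ + 1/C₂)⁻¹ = 1.67×10⁻¹¹ F.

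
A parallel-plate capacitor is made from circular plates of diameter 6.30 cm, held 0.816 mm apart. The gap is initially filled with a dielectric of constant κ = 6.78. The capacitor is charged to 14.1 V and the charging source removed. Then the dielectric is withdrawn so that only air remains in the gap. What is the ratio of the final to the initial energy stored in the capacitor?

Isolated ⇒ Q is held fixed.
C₂ = 0.147 C₁ and U = Q²/(2C), so U₂/U₁ = C₁/C₂ = 6.78.

U₂/U₁ ≈ 6.78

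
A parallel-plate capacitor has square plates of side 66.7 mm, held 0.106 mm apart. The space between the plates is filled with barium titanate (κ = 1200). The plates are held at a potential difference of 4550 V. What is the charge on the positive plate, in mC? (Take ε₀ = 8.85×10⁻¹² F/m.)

2.03 mC

A = (66.7 mm)² = 4.45×10⁻³ m².
C = κε₀A/d = 1200 × 8.85×10⁻¹² × 4.45×10⁻³ / 1.06×10⁻⁴ = 4.46×10⁻⁷ F.
Q = CV = 4.46×10⁻⁷ × 4550 = 2.03×10⁻³ C.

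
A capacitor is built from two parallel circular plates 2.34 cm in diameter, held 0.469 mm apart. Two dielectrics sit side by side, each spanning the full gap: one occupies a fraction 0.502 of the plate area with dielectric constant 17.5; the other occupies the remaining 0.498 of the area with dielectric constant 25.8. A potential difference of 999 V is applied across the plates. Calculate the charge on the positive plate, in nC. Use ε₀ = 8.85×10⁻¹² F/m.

A = π(2.34/2 cm)² = 4.30×10⁻⁴ m².
Side-by-side slabs ⇒ two capacitors in parallel, each spanning the full gap.
C₁ = κ₁ε₀A₁/d = 17.5 × 8.85×10⁻¹² × 2.16×10⁻⁴ / 4.69×10⁻⁴ = 7.13×10⁻¹¹ F.
C₂ = κ₂ε₀A₂/d = 25.8 × 8.85×10⁻¹² × 2.14×10⁻⁴ / 4.69×10⁻⁴ = 1.04×10⁻¹⁰ F.
C = C₁ + C₂ = 1.76×10⁻¹⁰ F.
Q = CV = 1.76×10⁻¹⁰ × 999 = 1.75×10⁻⁷ C.

Q ≈ 175 nC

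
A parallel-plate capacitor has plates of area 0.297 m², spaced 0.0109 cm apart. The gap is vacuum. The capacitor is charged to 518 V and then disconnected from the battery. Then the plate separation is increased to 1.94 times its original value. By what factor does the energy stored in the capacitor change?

U₂/U₁ ≈ 1.94

Isolated ⇒ Q is held fixed.
C₂ = 0.515 C₁ and U = Q²/(2C), so U₂/U₁ = C₁/C₂ = 1.94.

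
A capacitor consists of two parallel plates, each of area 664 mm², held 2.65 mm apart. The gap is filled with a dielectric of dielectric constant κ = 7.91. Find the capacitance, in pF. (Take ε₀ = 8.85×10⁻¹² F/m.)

C ≈ 17.5 pF

A = 664 mm² = 6.64×10⁻⁴ m².
C = κε₀A/d = 7.91 × 8.85×10⁻¹² × 6.64×10⁻⁴ / 2.65×10⁻³ = 1.75×10⁻¹¹ F.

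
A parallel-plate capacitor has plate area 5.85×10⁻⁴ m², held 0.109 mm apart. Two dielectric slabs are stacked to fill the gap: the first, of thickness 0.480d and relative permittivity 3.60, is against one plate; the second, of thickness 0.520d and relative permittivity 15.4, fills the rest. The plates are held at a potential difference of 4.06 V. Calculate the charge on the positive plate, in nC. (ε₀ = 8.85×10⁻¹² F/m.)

Q ≈ 1.15 nC

Stacked slabs ⇒ two capacitors in series, each with the full plate area.
C₁ = κ₁ε₀A/d₁ = 3.60 × 8.85×10⁻¹² × 5.85×10⁻⁴ / 5.23×10⁻⁵ = 3.56×10⁻¹⁰ F.
C₂ = κ₂ε₀A/d₂ = 15.4 × 8.85×10⁻¹² × 5.85×10⁻⁴ / 5.67×10⁻⁵ = 1.41×10⁻⁹ F.
C = (1/C₁ + 1/C₂)⁻¹ = 2.84×10⁻¹⁰ F.
Q = CV = 2.84×10⁻¹⁰ × 4.06 = 1.15×10⁻⁹ C.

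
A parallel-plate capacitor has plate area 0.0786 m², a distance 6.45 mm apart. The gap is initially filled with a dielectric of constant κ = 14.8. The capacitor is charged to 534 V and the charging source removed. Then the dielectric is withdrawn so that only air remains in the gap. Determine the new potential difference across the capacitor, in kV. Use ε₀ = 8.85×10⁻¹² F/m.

V ≈ 7.90 kV

Initially C₁ = κε₀A/d = 14.8 × 8.85×10⁻¹² × 7.86×10⁻² / 6.45×10⁻³ = 1.60×10⁻⁹ F.
V₁ = 5.34×10² V.
Isolated ⇒ Q is held fixed. C₂ = 0.0676 C₁ and V = Q/C, so V₂/V₁ = C₁/C₂ = 14.8.
V₂ = 14.8 × 5.34×10² = 7.90×10³ V.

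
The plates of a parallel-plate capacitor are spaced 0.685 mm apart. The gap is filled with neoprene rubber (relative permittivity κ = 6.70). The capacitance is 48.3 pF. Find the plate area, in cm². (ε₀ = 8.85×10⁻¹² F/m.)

5.58 cm²

A = Cd/(κε₀) = 4.83×10⁻¹¹ × 6.85×10⁻⁴ / (6.70 × 8.85×10⁻¹²) = 5.58×10⁻⁴ m².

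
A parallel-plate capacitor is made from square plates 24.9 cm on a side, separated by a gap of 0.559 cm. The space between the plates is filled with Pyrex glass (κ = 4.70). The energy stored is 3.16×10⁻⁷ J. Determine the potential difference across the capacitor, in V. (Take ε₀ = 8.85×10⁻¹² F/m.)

V ≈ 37.0 V

A = (24.9 cm)² = 6.20×10⁻² m².
C = κε₀A/d = 4.70 × 8.85×10⁻¹² × 6.20×10⁻² / 5.59×10⁻³ = 4.61×10⁻¹⁰ F.
V = √(2U/C) = √(2 × 3.16×10⁻⁷ / 4.61×10⁻¹⁰) = 37.0 V.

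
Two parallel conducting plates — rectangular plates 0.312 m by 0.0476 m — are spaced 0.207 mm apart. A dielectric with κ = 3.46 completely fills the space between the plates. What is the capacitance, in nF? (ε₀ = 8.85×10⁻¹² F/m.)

2.20 nF

A = 0.312 × 0.0476 m² = 1.49×10⁻² m².
C = κε₀A/d = 3.46 × 8.85×10⁻¹² × 1.49×10⁻² / 2.07×10⁻⁴ = 2.20×10⁻⁹ F.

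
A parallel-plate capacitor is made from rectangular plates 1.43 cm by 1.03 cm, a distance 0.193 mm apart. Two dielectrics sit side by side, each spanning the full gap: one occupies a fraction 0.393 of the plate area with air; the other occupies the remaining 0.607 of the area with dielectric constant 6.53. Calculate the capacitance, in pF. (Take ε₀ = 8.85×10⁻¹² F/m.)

A = 1.43 × 1.03 cm² = 1.47×10⁻⁴ m².
Side-by-side slabs ⇒ two capacitors in parallel, each spanning the full gap.
C₁ = κ₁ε₀A₁/d = 1.00 × 8.85×10⁻¹² × 5.79×10⁻⁵ / 1.93×10⁻⁴ = 2.65×10⁻¹² F.
C₂ = κ₂ε₀A₂/d = 6.53 × 8.85×10⁻¹² × 8.94×10⁻⁵ / 1.93×10⁻⁴ = 2.68×10⁻¹¹ F.
C = C₁ + C₂ = 2.94×10⁻¹¹ F.

29.4 pF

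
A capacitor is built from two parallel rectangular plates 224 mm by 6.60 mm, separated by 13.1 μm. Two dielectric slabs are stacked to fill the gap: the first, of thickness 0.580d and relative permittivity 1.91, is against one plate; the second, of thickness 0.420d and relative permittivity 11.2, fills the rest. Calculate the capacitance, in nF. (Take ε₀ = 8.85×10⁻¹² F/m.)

A = 224 × 6.60 mm² = 1.48×10⁻³ m².
Stacked slabs ⇒ two capacitors in series, each with the full plate area.
C₁ = κ₁ε₀A/d₁ = 1.91 × 8.85×10⁻¹² × 1.48×10⁻³ / 7.60×10⁻⁶ = 3.29×10⁻⁹ F.
C₂ = κ₂ε₀A/d₂ = 11.2 × 8.85×10⁻¹² × 1.48×10⁻³ / 5.50×10⁻⁶ = 2.66×10⁻⁸ F.
C = (1/C₁ + 1/C₂)⁻¹ = 2.93×10⁻⁹ F.

C ≈ 2.93 nF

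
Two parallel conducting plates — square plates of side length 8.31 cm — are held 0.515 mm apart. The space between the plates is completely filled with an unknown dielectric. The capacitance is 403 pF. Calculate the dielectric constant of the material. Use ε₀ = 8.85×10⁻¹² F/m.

A = (8.31 cm)² = 6.91×10⁻³ m².
κ = Cd/(ε₀A) = 4.03×10⁻¹⁰ × 5.15×10⁻⁴ / (8.85×10⁻¹² × 6.91×10⁻³) = 3.40.

κ ≈ 3.40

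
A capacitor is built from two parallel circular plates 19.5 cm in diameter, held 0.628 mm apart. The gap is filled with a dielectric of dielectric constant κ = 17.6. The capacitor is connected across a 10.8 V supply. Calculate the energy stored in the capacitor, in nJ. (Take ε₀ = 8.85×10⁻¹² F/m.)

A = π(19.5/2 cm)² = 2.99×10⁻² m².
C = κε₀A/d = 17.6 × 8.85×10⁻¹² × 2.99×10⁻² / 6.28×10⁻⁴ = 7.41×10⁻⁹ F.
U = ½CV² = ½ × 7.41×10⁻⁹ × (10.8)² = 4.32×10⁻⁷ J.

432 nJ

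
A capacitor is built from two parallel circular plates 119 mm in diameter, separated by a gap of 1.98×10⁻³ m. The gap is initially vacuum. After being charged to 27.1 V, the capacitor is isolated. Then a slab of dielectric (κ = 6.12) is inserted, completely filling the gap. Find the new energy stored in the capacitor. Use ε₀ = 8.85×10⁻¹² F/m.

A = π(119/2 mm)² = 1.11×10⁻² m².
Initially C₁ = ε₀A/d = 8.85×10⁻¹² × 1.11×10⁻² / 1.98×10⁻³ = 4.97×10⁻¹¹ F.
U₁ = 1.83×10⁻⁸ J.
Isolated ⇒ Q is held fixed. C₂ = 6.12 C₁ and U = Q²/(2C), so U₂/U₁ = C₁/C₂ = 0.163.
U₂ = 0.163 × 1.83×10⁻⁸ = 2.98×10⁻⁹ J.

2.98 nJ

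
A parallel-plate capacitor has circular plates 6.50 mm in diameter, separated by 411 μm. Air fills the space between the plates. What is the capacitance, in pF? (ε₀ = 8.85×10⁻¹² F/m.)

C ≈ 0.715 pF

A = π(6.50/2 mm)² = 3.32×10⁻⁵ m².
C = ε₀A/d = 8.85×10⁻¹² × 3.32×10⁻⁵ / 4.11×10⁻⁴ = 7.15×10⁻¹³ F.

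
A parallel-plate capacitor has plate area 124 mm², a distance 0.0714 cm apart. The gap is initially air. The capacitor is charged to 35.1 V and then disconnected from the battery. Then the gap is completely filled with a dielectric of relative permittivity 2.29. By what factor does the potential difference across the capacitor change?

Isolated ⇒ Q is held fixed.
C₂ = 2.29 C₁ and V = Q/C, so V₂/V₁ = C₁/C₂ = 0.437.

V₂/V₁ ≈ 0.437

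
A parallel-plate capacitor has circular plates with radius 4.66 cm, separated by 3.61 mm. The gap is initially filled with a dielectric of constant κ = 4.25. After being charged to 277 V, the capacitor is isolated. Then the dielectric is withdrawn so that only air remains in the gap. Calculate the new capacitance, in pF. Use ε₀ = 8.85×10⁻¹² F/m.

16.7 pF

A = π(4.66 cm)² = 6.82×10⁻³ m².
Initially C₁ = κε₀A/d = 4.25 × 8.85×10⁻¹² × 6.82×10⁻³ / 3.61×10⁻³ = 7.11×10⁻¹¹ F.
C = κε₀A/d scales with κ, so C₂/C₁ = 1/κ = 1/4.25 = 0.235.
C₂ = 0.235 × 7.11×10⁻¹¹ = 1.67×10⁻¹¹ F.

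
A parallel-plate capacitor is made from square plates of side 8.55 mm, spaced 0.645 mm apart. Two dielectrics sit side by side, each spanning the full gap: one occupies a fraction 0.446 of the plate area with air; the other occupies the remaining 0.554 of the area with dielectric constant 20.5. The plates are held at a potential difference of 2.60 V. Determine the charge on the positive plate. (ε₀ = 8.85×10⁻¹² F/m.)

Q ≈ 30.8 pC

A = (8.55 mm)² = 7.31×10⁻⁵ m².
Side-by-side slabs ⇒ two capacitors in parallel, each spanning the full gap.
C₁ = κ₁ε₀A₁/d = 1.00 × 8.85×10⁻¹² × 3.26×10⁻⁵ / 6.45×10⁻⁴ = 4.47×10⁻¹³ F.
C₂ = κ₂ε₀A₂/d = 20.5 × 8.85×10⁻¹² × 4.05×10⁻⁵ / 6.45×10⁻⁴ = 1.14×10⁻¹¹ F.
C = C₁ + C₂ = 1.18×10⁻¹¹ F.
Q = CV = 1.18×10⁻¹¹ × 2.60 = 3.08×10⁻¹¹ C.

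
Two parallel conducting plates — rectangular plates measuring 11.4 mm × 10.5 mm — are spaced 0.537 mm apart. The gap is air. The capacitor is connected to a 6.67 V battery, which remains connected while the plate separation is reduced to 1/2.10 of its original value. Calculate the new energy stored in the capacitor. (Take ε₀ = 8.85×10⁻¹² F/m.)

U ≈ 92.2 pJ

A = 11.4 × 10.5 mm² = 1.20×10⁻⁴ m².
Initially C₁ = ε₀A/d = 8.85×10⁻¹² × 1.20×10⁻⁴ / 5.37×10⁻⁴ = 1.97×10⁻¹² F.
U₁ = 4.39×10⁻¹¹ J.
Battery connected ⇒ V is held fixed. C₂ = 2.10 C₁ and U = ½CV², so U₂/U₁ = C₂/C₁ = 2.10.
U₂ = 2.10 × 4.39×10⁻¹¹ = 9.22×10⁻¹¹ J.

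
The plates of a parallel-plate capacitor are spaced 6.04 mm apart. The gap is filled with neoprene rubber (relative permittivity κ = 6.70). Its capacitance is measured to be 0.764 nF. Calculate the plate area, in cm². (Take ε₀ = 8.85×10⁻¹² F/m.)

A = Cd/(κε₀) = 7.64×10⁻¹⁰ × 6.04×10⁻³ / (6.70 × 8.85×10⁻¹²) = 7.78×10⁻² m².

778 cm²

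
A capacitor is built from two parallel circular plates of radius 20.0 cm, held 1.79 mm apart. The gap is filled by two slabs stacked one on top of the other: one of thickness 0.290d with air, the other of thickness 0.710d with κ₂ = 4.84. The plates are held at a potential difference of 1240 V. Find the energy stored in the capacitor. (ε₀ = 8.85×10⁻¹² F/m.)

U ≈ 1.09 mJ

A = π(20.0 cm)² = 0.126 m².
Stacked slabs ⇒ two capacitors in series, each with the full plate area.
C₁ = κ₁ε₀A/d₁ = 1.00 × 8.85×10⁻¹² × 0.126 / 5.19×10⁻⁴ = 2.14×10⁻⁹ F.
C₂ = κ₂ε₀A/d₂ = 4.84 × 8.85×10⁻¹² × 0.126 / 1.27×10⁻³ = 4.24×10⁻⁹ F.
C = (1/C₁ + 1/C₂)⁻¹ = 1.42×10⁻⁹ F.
U = ½CV² = ½ × 1.42×10⁻⁹ × (1240)² = 1.09×10⁻³ J.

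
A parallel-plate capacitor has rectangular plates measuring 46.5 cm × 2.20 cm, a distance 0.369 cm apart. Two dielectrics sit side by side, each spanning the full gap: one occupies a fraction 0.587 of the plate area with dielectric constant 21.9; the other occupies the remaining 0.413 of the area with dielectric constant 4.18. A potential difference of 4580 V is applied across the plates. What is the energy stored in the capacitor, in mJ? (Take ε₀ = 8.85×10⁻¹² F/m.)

A = 46.5 × 2.20 cm² = 1.02×10⁻² m².
Side-by-side slabs ⇒ two capacitors in parallel, each spanning the full gap.
C₁ = κ₁ε₀A₁/d = 21.9 × 8.85×10⁻¹² × 6.01×10⁻³ / 3.69×10⁻³ = 3.15×10⁻¹⁰ F.
C₂ = κ₂ε₀A₂/d = 4.18 × 8.85×10⁻¹² × 4.22×10⁻³ / 3.69×10⁻³ = 4.24×10⁻¹¹ F.
C = C₁ + C₂ = 3.58×10⁻¹⁰ F.
U = ½CV² = ½ × 3.58×10⁻¹⁰ × (4580)² = 3.75×10⁻³ J.

3.75 mJ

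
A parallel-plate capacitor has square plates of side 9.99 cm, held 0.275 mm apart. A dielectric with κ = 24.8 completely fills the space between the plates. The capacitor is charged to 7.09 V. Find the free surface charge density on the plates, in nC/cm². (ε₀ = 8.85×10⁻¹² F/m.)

0.566 nC/cm²

A = (9.99 cm)² = 9.98×10⁻³ m².
C = κε₀A/d = 24.8 × 8.85×10⁻¹² × 9.98×10⁻³ / 2.75×10⁻⁴ = 7.97×10⁻⁹ F.
σ = Q/A = CV/A = 7.97×10⁻⁹ × 7.09 / 9.98×10⁻³ = 5.66×10⁻⁶ C/m².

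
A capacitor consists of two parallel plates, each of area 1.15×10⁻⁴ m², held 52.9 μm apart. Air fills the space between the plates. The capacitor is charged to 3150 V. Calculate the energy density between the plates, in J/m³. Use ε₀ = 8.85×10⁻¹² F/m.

E = V/d = 3150 / 5.29×10⁻⁵ = 5.95×10⁷ V/m.
u = ½ε₀E² = ½ × 8.85×10⁻¹² × (5.95×10⁷)² = 1.57×10⁴ J/m³.

1.57×10⁴ J/m³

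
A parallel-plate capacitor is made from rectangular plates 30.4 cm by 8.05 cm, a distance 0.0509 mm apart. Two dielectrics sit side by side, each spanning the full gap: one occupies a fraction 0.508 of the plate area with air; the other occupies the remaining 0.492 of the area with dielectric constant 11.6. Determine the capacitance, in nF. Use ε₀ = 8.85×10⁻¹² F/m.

A = 30.4 × 8.05 cm² = 2.45×10⁻² m².
Side-by-side slabs ⇒ two capacitors in parallel, each spanning the full gap.
C₁ = κ₁ε₀A₁/d = 1.00 × 8.85×10⁻¹² × 1.24×10⁻² / 5.09×10⁻⁵ = 2.16×10⁻⁹ F.
C₂ = κ₂ε₀A₂/d = 11.6 × 8.85×10⁻¹² × 1.20×10⁻² / 5.09×10⁻⁵ = 2.43×10⁻⁸ F.
C = C₁ + C₂ = 2.64×10⁻⁸ F.

C ≈ 26.4 nF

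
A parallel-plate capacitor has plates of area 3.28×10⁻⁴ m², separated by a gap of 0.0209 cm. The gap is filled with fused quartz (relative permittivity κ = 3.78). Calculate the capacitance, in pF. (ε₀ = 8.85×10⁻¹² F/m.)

C ≈ 52.5 pF

C = κε₀A/d = 3.78 × 8.85×10⁻¹² × 3.28×10⁻⁴ / 2.09×10⁻⁴ = 5.25×10⁻¹¹ F.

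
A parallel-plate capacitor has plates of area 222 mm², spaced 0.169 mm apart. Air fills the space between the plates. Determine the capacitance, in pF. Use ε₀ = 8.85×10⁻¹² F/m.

A = 222 mm² = 2.22×10⁻⁴ m².
C = ε₀A/d = 8.85×10⁻¹² × 2.22×10⁻⁴ / 1.69×10⁻⁴ = 1.16×10⁻¹¹ F.

11.6 pF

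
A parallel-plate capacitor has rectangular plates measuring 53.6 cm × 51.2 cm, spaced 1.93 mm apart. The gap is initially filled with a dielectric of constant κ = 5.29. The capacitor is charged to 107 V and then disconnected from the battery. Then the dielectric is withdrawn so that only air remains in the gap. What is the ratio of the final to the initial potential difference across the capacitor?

Isolated ⇒ Q is held fixed.
C₂ = 0.189 C₁ and V = Q/C, so V₂/V₁ = C₁/C₂ = 5.29.

V₂/V₁ ≈ 5.29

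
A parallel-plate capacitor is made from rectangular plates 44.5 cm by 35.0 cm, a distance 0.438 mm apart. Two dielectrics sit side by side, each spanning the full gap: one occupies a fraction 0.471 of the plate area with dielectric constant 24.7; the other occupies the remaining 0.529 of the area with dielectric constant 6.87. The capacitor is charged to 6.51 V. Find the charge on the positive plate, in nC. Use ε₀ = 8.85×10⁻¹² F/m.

313 nC

A = 44.5 × 35.0 cm² = 0.156 m².
Side-by-side slabs ⇒ two capacitors in parallel, each spanning the full gap.
C₁ = κ₁ε₀A₁/d = 24.7 × 8.85×10⁻¹² × 7.34×10⁻² / 4.38×10⁻⁴ = 3.66×10⁻⁸ F.
C₂ = κ₂ε₀A₂/d = 6.87 × 8.85×10⁻¹² × 8.24×10⁻² / 4.38×10⁻⁴ = 1.14×10⁻⁸ F.
C = C₁ + C₂ = 4.80×10⁻⁸ F.
Q = CV = 4.80×10⁻⁸ × 6.51 = 3.13×10⁻⁷ C.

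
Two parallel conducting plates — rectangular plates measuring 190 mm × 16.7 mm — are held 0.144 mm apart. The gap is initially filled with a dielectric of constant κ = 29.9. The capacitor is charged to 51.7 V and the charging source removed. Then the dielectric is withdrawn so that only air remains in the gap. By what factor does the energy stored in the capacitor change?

Isolated ⇒ Q is held fixed.
C₂ = 0.0334 C₁ and U = Q²/(2C), so U₂/U₁ = C₁/C₂ = 29.9.

U₂/U₁ ≈ 29.9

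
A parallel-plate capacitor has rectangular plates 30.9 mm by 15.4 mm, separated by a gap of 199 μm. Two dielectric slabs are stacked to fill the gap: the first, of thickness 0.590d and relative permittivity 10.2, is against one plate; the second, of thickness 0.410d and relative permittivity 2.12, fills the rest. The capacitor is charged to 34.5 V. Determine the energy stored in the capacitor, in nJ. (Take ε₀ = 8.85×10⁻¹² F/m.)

U ≈ 50.1 nJ

A = 30.9 × 15.4 mm² = 4.76×10⁻⁴ m².
Stacked slabs ⇒ two capacitors in series, each with the full plate area.
C₁ = κ₁ε₀A/d₁ = 10.2 × 8.85×10⁻¹² × 4.76×10⁻⁴ / 1.17×10⁻⁴ = 3.66×10⁻¹⁰ F.
C₂ = κ₂ε₀A/d₂ = 2.12 × 8.85×10⁻¹² × 4.76×10⁻⁴ / 8.16×10⁻⁵ = 1.09×10⁻¹⁰ F.
C = (1/C₁ + 1/C₂)⁻¹ = 8.42×10⁻¹¹ F.
U = ½CV² = ½ × 8.42×10⁻¹¹ × (34.5)² = 5.01×10⁻⁸ J.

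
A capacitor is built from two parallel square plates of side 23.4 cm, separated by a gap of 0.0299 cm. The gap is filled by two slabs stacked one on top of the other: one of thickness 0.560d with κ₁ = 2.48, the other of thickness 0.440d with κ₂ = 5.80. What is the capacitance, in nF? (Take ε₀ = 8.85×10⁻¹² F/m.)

A = (23.4 cm)² = 5.48×10⁻² m².
Stacked slabs ⇒ two capacitors in series, each with the full plate area.
C₁ = κ₁ε₀A/d₁ = 2.48 × 8.85×10⁻¹² × 5.48×10⁻² / 1.67×10⁻⁴ = 7.18×10⁻⁹ F.
C₂ = κ₂ε₀A/d₂ = 5.80 × 8.85×10⁻¹² × 5.48×10⁻² / 1.32×10⁻⁴ = 2.14×10⁻⁸ F.
C = (1/C₁ + 1/C₂)⁻¹ = 5.37×10⁻⁹ F.

5.37 nF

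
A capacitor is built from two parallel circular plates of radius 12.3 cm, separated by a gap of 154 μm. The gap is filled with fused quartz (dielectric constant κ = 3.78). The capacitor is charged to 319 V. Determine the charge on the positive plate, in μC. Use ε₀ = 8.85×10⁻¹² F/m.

A = π(12.3 cm)² = 4.75×10⁻² m².
C = κε₀A/d = 3.78 × 8.85×10⁻¹² × 4.75×10⁻² / 1.54×10⁻⁴ = 1.03×10⁻⁸ F.
Q = CV = 1.03×10⁻⁸ × 319 = 3.29×10⁻⁶ C.

Q ≈ 3.29 μC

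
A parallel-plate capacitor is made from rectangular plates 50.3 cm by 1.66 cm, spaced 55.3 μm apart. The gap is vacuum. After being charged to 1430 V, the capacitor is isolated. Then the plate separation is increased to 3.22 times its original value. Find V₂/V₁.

V₂/V₁ ≈ 3.22

Isolated ⇒ Q is held fixed.
C₂ = 0.311 C₁ and V = Q/C, so V₂/V₁ = C₁/C₂ = 3.22.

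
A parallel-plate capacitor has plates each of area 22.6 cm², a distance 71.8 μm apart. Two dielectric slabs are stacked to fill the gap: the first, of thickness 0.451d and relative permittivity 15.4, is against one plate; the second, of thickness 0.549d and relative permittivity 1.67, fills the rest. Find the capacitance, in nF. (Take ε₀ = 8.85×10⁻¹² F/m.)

0.778 nF

A = 22.6 cm² = 2.26×10⁻³ m².
Stacked slabs ⇒ two capacitors in series, each with the full plate area.
C₁ = κ₁ε₀A/d₁ = 15.4 × 8.85×10⁻¹² × 2.26×10⁻³ / 3.24×10⁻⁵ = 9.51×10⁻⁹ F.
C₂ = κ₂ε₀A/d₂ = 1.67 × 8.85×10⁻¹² × 2.26×10⁻³ / 3.94×10⁻⁵ = 8.47×10⁻¹⁰ F.
C = (1/C₁ + 1/C₂)⁻¹ = 7.78×10⁻¹⁰ F.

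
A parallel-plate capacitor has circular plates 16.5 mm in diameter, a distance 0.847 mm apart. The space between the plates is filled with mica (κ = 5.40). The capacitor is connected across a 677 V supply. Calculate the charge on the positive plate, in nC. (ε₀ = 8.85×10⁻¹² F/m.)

Q ≈ 8.17 nC

A = π(16.5/2 mm)² = 2.14×10⁻⁴ m².
C = κε₀A/d = 5.40 × 8.85×10⁻¹² × 2.14×10⁻⁴ / 8.47×10⁻⁴ = 1.21×10⁻¹¹ F.
Q = CV = 1.21×10⁻¹¹ × 677 = 8.17×10⁻⁹ C.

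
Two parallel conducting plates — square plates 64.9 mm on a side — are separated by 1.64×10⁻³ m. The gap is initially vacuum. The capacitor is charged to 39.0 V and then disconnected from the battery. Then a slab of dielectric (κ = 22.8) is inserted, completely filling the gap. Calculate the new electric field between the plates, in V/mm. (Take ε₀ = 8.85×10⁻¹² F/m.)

E ≈ 1.04 V/mm

A = (64.9 mm)² = 4.21×10⁻³ m².
Initially C₁ = ε₀A/d = 8.85×10⁻¹² × 4.21×10⁻³ / 1.64×10⁻³ = 2.27×10⁻¹¹ F.
E₁ = 2.38×10⁴ V/m.
Isolated ⇒ Q is held fixed. V₂ = Q/C₂ = V₁/22.8; E = V/d, so E₂/E₁ = (V₂/V₁)(d₁/d₂) = 0.0439.
E₂ = 0.0439 × 2.38×10⁴ = 1.04×10³ V/m.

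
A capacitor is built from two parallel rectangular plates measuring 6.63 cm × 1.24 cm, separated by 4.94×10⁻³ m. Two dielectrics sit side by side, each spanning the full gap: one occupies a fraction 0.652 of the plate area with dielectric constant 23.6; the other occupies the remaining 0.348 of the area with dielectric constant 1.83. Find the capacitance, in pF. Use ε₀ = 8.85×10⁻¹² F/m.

23.6 pF

A = 6.63 × 1.24 cm² = 8.22×10⁻⁴ m².
Side-by-side slabs ⇒ two capacitors in parallel, each spanning the full gap.
C₁ = κ₁ε₀A₁/d = 23.6 × 8.85×10⁻¹² × 5.36×10⁻⁴ / 4.94×10⁻³ = 2.27×10⁻¹¹ F.
C₂ = κ₂ε₀A₂/d = 1.83 × 8.85×10⁻¹² × 2.86×10⁻⁴ / 4.94×10⁻³ = 9.38×10⁻¹³ F.
C = C₁ + C₂ = 2.36×10⁻¹¹ F.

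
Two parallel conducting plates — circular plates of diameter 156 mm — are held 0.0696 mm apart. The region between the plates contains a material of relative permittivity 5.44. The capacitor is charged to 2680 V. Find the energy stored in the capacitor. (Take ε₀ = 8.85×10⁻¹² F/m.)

U ≈ 47.5 mJ

A = π(156/2 mm)² = 1.91×10⁻² m².
C = κε₀A/d = 5.44 × 8.85×10⁻¹² × 1.91×10⁻² / 6.96×10⁻⁵ = 1.32×10⁻⁸ F.
U = ½CV² = ½ × 1.32×10⁻⁸ × (2680)² = 4.75×10⁻² J.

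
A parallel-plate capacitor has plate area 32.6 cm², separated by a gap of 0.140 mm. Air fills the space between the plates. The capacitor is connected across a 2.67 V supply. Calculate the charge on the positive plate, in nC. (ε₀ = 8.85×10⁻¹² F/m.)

Q ≈ 0.550 nC

A = 32.6 cm² = 3.26×10⁻³ m².
C = ε₀A/d = 8.85×10⁻¹² × 3.26×10⁻³ / 1.40×10⁻⁴ = 2.06×10⁻¹⁰ F.
Q = CV = 2.06×10⁻¹⁰ × 2.67 = 5.50×10⁻¹⁰ C.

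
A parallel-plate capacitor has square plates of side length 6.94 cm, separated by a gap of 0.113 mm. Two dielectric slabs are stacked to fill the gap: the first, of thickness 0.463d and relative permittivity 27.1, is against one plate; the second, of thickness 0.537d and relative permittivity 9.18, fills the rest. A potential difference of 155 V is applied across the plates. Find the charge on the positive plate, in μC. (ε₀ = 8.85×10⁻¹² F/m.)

0.774 μC

A = (6.94 cm)² = 4.82×10⁻³ m².
Stacked slabs ⇒ two capacitors in series, each with the full plate area.
C₁ = κ₁ε₀A/d₁ = 27.1 × 8.85×10⁻¹² × 4.82×10⁻³ / 5.23×10⁻⁵ = 2.21×10⁻⁸ F.
C₂ = κ₂ε₀A/d₂ = 9.18 × 8.85×10⁻¹² × 4.82×10⁻³ / 6.07×10⁻⁵ = 6.45×10⁻⁹ F.
C = (1/C₁ + 1/C₂)⁻¹ = 4.99×10⁻⁹ F.
Q = CV = 4.99×10⁻⁹ × 155 = 7.74×10⁻⁷ C.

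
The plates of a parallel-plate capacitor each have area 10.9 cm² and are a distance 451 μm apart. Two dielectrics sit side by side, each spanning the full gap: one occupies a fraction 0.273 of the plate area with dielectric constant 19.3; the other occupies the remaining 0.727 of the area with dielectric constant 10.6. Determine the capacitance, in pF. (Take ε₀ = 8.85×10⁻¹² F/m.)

C ≈ 278 pF

A = 10.9 cm² = 1.09×10⁻³ m².
Side-by-side slabs ⇒ two capacitors in parallel, each spanning the full gap.
C₁ = κ₁ε₀A₁/d = 19.3 × 8.85×10⁻¹² × 2.98×10⁻⁴ / 4.51×10⁻⁴ = 1.13×10⁻¹⁰ F.
C₂ = κ₂ε₀A₂/d = 10.6 × 8.85×10⁻¹² × 7.92×10⁻⁴ / 4.51×10⁻⁴ = 1.65×10⁻¹⁰ F.
C = C₁ + C₂ = 2.78×10⁻¹⁰ F.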